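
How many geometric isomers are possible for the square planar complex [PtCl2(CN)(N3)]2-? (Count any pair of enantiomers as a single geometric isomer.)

2

In a square planar complex each vertex has one trans partner and two cis neighbours.
There are 2 geometric isomers: Cl cis; Cl trans.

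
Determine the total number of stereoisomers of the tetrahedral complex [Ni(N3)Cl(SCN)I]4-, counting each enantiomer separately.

2

All four vertices of a tetrahedron are equivalent and mutually adjacent, so cis/trans isomerism cannot arise.
Only one geometric arrangement is possible; it has no improper symmetry element, so it exists as a pair of enantiomers (2 stereoisomers).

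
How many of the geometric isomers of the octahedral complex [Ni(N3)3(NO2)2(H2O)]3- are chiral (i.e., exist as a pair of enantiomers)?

The six octahedral sites form three mutually perpendicular trans pairs.
Systematic placement gives 3 geometric isomers: N3 mer, NO2 trans; N3 fac, NO2 cis; N3 mer, NO2 cis.
Each arrangement has an internal mirror plane or centre of symmetry, so none is chiral.

0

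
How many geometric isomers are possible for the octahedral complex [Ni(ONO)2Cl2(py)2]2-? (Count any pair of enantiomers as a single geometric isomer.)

The six octahedral sites form three mutually perpendicular trans pairs.
Working through the distinct placements yields 5 geometric isomers: ONO trans, Cl trans, py trans; ONO cis, Cl trans, py cis; ONO cis, Cl cis, py trans; ONO cis, Cl cis, py cis (chiral); ONO trans, Cl cis, py cis.

5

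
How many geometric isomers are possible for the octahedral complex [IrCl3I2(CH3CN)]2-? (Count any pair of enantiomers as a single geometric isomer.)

3

An octahedron has six vertices in three trans pairs; every non-trans pair is cis.
Systematic placement gives 3 geometric isomers: Cl mer, I trans; Cl fac, I cis; Cl mer, I cis.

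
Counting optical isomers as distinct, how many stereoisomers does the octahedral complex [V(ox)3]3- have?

In an octahedral complex each vertex has one trans partner and four cis neighbours.
Each ox is bidentate and must span two cis positions.
Only one geometric arrangement is possible; it has no improper symmetry element, so it exists as a pair of enantiomers (2 stereoisomers).

2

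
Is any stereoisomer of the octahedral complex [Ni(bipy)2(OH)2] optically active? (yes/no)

yes

The six octahedral sites form three mutually perpendicular trans pairs.
Each bipy is bidentate and must span two cis positions.
Systematic placement gives 2 geometric isomers: OH trans; OH cis (chiral).
One of these lacks any improper symmetry element and so occurs as an enantiomeric pair, giving 2 + 1 = 3 stereoisomers in total.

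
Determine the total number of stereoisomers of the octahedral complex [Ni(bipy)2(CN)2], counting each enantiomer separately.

3

Each bipy is bidentate and must span two cis positions.
Working through the distinct placements yields 2 geometric isomers: CN trans; CN cis (chiral).
One of these lacks any improper symmetry element and so occurs as an enantiomeric pair, giving 2 + 1 = 3 stereoisomers in total.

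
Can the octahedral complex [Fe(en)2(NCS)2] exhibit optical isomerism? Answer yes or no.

The six octahedral sites form three mutually perpendicular trans pairs.
Each en is bidentate and must span two cis positions.
Systematic placement gives 2 geometric isomers: NCS trans; NCS cis (chiral).
One of these lacks any improper symmetry element and so occurs as an enantiomeric pair, giving 2 + 1 = 3 stereoisomers in total.

yes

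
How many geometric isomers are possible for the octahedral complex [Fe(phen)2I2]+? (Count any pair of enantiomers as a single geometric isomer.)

2

In an octahedral complex each vertex has one trans partner and four cis neighbours.
Each phen is bidentate and must span two cis positions.
Systematic placement gives 2 geometric isomers: I trans; I cis (chiral).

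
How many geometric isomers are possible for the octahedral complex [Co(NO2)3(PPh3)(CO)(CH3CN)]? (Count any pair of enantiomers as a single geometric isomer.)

An octahedron has six vertices in three trans pairs; every non-trans pair is cis.
There are 4 geometric isomers: NO2 mer (3 arrangements); NO2 fac (chiral).

4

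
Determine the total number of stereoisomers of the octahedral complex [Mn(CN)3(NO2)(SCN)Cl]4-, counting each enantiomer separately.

5

The six octahedral sites form three mutually perpendicular trans pairs.
The distinct arrangements are (4 in all): CN mer (3 arrangements); CN fac (chiral).
One of these lacks any improper symmetry element and so occurs as an enantiomeric pair, giving 4 + 1 = 5 stereoisomers in total.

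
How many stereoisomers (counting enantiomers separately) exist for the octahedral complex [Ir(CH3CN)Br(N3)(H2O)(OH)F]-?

30

The six octahedral sites form three mutually perpendicular trans pairs.
Exhaustive case analysis gives 15 geometric isomers.
Of these, 15 lack any improper symmetry element and so occur as enantiomeric pairs, giving 15 + 15 = 30 stereoisomers in total.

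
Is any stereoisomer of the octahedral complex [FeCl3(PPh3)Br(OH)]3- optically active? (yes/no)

yes

An octahedron has six vertices in three trans pairs; every non-trans pair is cis.
There are 4 geometric isomers: Cl mer (3 arrangements); Cl fac (chiral).
One of these lacks any improper symmetry element and so occurs as an enantiomeric pair, giving 4 + 1 = 5 stereoisomers in total.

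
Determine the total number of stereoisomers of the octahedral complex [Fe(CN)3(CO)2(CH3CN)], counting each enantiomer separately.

3

An octahedron has six vertices in three trans pairs; every non-trans pair is cis.
There are 3 geometric isomers: CN mer, CO trans; CN fac, CO cis; CN mer, CO cis.
Each arrangement has an internal mirror plane or centre of symmetry, so none is chiral.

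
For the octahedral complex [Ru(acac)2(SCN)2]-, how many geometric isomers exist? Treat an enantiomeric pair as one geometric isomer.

Each acac is bidentate and must span two cis positions.
The distinct arrangements are (2 in all): SCN trans; SCN cis (chiral).

2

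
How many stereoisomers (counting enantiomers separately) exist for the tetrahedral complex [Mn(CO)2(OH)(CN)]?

In a tetrahedral complex all four positions are equivalent and every pair of ligands is adjacent — there is no cis/trans distinction.
Only one geometric arrangement is possible.

1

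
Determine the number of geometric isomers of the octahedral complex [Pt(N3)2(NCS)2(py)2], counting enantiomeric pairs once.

In an octahedral complex each vertex has one trans partner and four cis neighbours.
There are 5 geometric isomers: N3 trans, NCS trans, py trans; N3 trans, NCS cis, py cis; N3 cis, NCS cis, py trans; N3 cis, NCS cis, py cis (chiral); N3 cis, NCS trans, py cis.

5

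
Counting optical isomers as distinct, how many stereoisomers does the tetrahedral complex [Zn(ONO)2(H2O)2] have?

Only one geometric arrangement is possible.

1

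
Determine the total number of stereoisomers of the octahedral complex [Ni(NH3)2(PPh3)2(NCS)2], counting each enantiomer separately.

6

An octahedron has six vertices in three trans pairs; every non-trans pair is cis.
Working through the distinct placements yields 5 geometric isomers: NH3 trans, PPh3 trans, NCS trans; NH3 cis, PPh3 cis, NCS trans; NH3 cis, PPh3 trans, NCS cis; NH3 cis, PPh3 cis, NCS cis (chiral); NH3 trans, PPh3 cis, NCS cis.
One of these lacks any improper symmetry element and so occurs as an enantiomeric pair, giving 5 + 1 = 6 stereoisomers in total.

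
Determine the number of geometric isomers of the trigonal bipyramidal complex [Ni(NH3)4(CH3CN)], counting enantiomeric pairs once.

A trigonal bipyramid has two axial and three equatorial sites, which are chemically inequivalent.
Working through the distinct placements yields 2 geometric isomers: CH3CN axial; CH3CN equatorial.

2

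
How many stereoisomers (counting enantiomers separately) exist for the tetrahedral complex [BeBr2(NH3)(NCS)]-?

1

All four vertices of a tetrahedron are equivalent and mutually adjacent, so cis/trans isomerism cannot arise.
Only one geometric arrangement is possible.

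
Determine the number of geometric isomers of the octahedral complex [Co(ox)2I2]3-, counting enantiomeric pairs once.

2

An octahedron has six vertices in three trans pairs; every non-trans pair is cis.
Each ox is bidentate and must span two cis positions.
Systematic placement gives 2 geometric isomers: I trans; I cis (chiral).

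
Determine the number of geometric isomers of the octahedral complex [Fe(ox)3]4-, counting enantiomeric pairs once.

An octahedron has six vertices in three trans pairs; every non-trans pair is cis.
Each ox is bidentate and must span two cis positions.
Only one geometric arrangement is possible; it has no improper symmetry element, so it exists as a pair of enantiomers (2 stereoisomers).

1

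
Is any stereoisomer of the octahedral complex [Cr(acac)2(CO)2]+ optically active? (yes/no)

yes

Each acac is bidentate and must span two cis positions.
There are 2 geometric isomers: CO trans; CO cis (chiral).
One of these lacks any improper symmetry element and so occurs as an enantiomeric pair, giving 2 + 1 = 3 stereoisomers in total.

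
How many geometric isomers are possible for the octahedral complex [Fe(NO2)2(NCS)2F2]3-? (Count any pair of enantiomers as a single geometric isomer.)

5

An octahedron has six vertices in three trans pairs; every non-trans pair is cis.
Working through the distinct placements yields 5 geometric isomers: NO2 trans, NCS trans, F trans; NO2 cis, NCS cis, F trans; NO2 trans, NCS cis, F cis; NO2 cis, NCS cis, F cis (chiral); NO2 cis, NCS trans, F cis.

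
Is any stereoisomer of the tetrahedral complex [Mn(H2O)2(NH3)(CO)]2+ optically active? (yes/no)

Only one geometric arrangement is possible.

no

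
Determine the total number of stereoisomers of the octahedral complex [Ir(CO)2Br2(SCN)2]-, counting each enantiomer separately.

6

An octahedron has six vertices in three trans pairs; every non-trans pair is cis.
There are 5 geometric isomers: CO trans, Br trans, SCN trans; CO cis, Br trans, SCN cis; CO cis, Br cis, SCN trans; CO cis, Br cis, SCN cis (chiral); CO trans, Br cis, SCN cis.
One of these lacks any improper symmetry element and so occurs as an enantiomeric pair, giving 5 + 1 = 6 stereoisomers in total.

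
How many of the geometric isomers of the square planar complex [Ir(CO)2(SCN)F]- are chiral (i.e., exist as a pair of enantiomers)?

There are 2 geometric isomers: CO cis; CO trans.
Each arrangement has an internal mirror plane or centre of symmetry, so none is chiral.

0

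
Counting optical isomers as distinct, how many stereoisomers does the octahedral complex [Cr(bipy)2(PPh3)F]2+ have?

3

Each bipy is bidentate and must span two cis positions.
Systematic placement gives 2 geometric isomers: PPh3 and F mutually trans; PPh3 and F mutually cis (chiral).
One of these lacks any improper symmetry element and so occurs as an enantiomeric pair, giving 2 + 1 = 3 stereoisomers in total.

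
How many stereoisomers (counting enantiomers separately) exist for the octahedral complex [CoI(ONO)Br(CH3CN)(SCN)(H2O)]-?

30

Systematic enumeration (placing each ligand type in turn and discarding arrangements equivalent by rotation or reflection) gives 15 geometric isomers.
Of these, 15 lack any improper symmetry element and so occur as enantiomeric pairs, giving 15 + 15 = 30 stereoisomers in total.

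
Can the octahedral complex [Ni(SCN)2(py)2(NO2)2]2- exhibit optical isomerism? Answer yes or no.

yes

In an octahedral complex each vertex has one trans partner and four cis neighbours.
There are 5 geometric isomers: SCN trans, py trans, NO2 trans; SCN cis, py cis, NO2 trans; SCN cis, py trans, NO2 cis; SCN cis, py cis, NO2 cis (chiral); SCN trans, py cis, NO2 cis.
One of these lacks any improper symmetry element and so occurs as an enantiomeric pair, giving 5 + 1 = 6 stereoisomers in total.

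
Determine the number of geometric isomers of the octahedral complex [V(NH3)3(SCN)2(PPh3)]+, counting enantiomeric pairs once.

In an octahedral complex each vertex has one trans partner and four cis neighbours.
Systematic placement gives 3 geometric isomers: NH3 mer, SCN trans; NH3 mer, SCN cis; NH3 fac, SCN cis.

3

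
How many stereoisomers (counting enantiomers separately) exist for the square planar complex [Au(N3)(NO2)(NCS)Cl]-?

A square has two trans pairs of vertices; adjacent vertices are cis.
The distinct arrangements are (3 in all): (Cl/NCS trans, N3/NO2 trans); (Cl/NO2 trans, N3/NCS trans); (Cl/N3 trans, NCS/NO2 trans).
Each arrangement has an internal mirror plane or centre of symmetry, so none is chiral.

3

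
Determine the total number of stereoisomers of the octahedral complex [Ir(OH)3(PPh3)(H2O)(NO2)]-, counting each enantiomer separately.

5

There are 4 geometric isomers: OH mer (3 arrangements); OH fac (chiral).
One of these lacks any improper symmetry element and so occurs as an enantiomeric pair, giving 4 + 1 = 5 stereoisomers in total.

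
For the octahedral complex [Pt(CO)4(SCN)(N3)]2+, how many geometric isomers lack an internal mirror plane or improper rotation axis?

0

The six octahedral sites form three mutually perpendicular trans pairs.
Working through the distinct placements yields 2 geometric isomers: SCN and N3 mutually trans; SCN and N3 mutually cis.
Each arrangement has an internal mirror plane or centre of symmetry, so none is chiral.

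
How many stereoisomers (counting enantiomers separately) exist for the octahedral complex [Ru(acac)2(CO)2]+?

3

In an octahedral complex each vertex has one trans partner and four cis neighbours.
Each acac is bidentate and must span two cis positions.
Working through the distinct placements yields 2 geometric isomers: CO trans; CO cis (chiral).
One of these lacks any improper symmetry element and so occurs as an enantiomeric pair, giving 2 + 1 = 3 stereoisomers in total.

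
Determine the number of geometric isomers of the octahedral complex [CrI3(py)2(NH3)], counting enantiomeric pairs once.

The six octahedral sites form three mutually perpendicular trans pairs.
Working through the distinct placements yields 3 geometric isomers: I mer, py trans; I mer, py cis; I fac, py cis.

3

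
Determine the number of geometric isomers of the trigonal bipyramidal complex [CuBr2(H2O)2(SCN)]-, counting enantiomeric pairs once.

In a trigonal bipyramid the two axial positions differ from the three equatorial ones.
Placing the ligands in turn and identifying arrangements related by rotation or reflection leaves 5 distinct geometric isomers.

5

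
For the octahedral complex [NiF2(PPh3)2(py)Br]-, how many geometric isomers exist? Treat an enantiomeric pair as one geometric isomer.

Systematic placement gives 6 geometric isomers: F cis, PPh3 cis (3 arrangements, 2 chiral); F cis, PPh3 trans; F trans, PPh3 cis; F trans, PPh3 trans.

6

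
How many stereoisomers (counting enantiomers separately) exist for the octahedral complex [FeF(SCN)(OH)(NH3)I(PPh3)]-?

In an octahedral complex each vertex has one trans partner and four cis neighbours.
Placing the ligands in turn and identifying arrangements related by rotation or reflection leaves 15 distinct geometric isomers.
Of these, 15 lack any improper symmetry element and so occur as enantiomeric pairs, giving 15 + 15 = 30 stereoisomers in total.

30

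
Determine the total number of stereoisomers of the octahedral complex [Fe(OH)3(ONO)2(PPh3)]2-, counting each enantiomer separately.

3

In an octahedral complex each vertex has one trans partner and four cis neighbours.
There are 3 geometric isomers: OH mer, ONO cis; OH mer, ONO trans; OH fac, ONO cis.
Each arrangement has an internal mirror plane or centre of symmetry, so none is chiral.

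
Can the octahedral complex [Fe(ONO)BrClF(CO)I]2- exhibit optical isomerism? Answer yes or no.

Systematic enumeration (placing each ligand type in turn and discarding arrangements equivalent by rotation or reflection) gives 15 geometric isomers.
Of these, 15 lack any improper symmetry element and so occur as enantiomeric pairs, giving 15 + 15 = 30 stereoisomers in total.

yes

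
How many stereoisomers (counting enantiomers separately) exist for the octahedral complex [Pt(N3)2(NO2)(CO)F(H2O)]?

In an octahedral complex each vertex has one trans partner and four cis neighbours.
Exhaustive case analysis gives 9 geometric isomers.
Of these, 6 lack any improper symmetry element and so occur as enantiomeric pairs, giving 9 + 6 = 15 stereoisomers in total.

15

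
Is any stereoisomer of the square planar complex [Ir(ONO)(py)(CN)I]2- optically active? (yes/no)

no

In a square planar complex each vertex has one trans partner and two cis neighbours.
The distinct arrangements are (3 in all): (CN/ONO trans, I/py trans); (CN/py trans, I/ONO trans); (CN/I trans, ONO/py trans).
Each arrangement has an internal mirror plane or centre of symmetry, so none is chiral.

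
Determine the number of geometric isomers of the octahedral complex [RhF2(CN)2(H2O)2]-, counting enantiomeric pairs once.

In an octahedral complex each vertex has one trans partner and four cis neighbours.
Systematic placement gives 5 geometric isomers: F trans, CN trans, H2O trans; F cis, CN trans, H2O cis; F cis, CN cis, H2O trans; F cis, CN cis, H2O cis (chiral); F trans, CN cis, H2O cis.

5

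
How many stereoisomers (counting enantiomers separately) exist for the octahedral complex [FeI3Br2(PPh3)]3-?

3

An octahedron has six vertices in three trans pairs; every non-trans pair is cis.
Working through the distinct placements yields 3 geometric isomers: I mer, Br trans; I fac, Br cis; I mer, Br cis.
Each arrangement has an internal mirror plane or centre of symmetry, so none is chiral.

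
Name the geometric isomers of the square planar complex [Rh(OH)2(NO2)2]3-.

cis and trans

Working through the distinct placements yields 2 geometric isomers: OH cis; OH trans.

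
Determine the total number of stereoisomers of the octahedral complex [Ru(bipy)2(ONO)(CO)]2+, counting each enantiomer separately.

3

The six octahedral sites form three mutually perpendicular trans pairs.
Each bipy is bidentate and must span two cis positions.
Working through the distinct placements yields 2 geometric isomers: ONO and CO mutually trans; ONO and CO mutually cis (chiral).
One of these lacks any improper symmetry element and so occurs as an enantiomeric pair, giving 2 + 1 = 3 stereoisomers in total.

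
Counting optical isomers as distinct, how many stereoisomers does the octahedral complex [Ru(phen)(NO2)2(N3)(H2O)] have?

6

Each phen is bidentate and must span two cis positions.
Working through the distinct placements yields 4 geometric isomers: NO2 cis (3 arrangements, 2 chiral); NO2 trans.
Of these, 2 lack any improper symmetry element and so occur as enantiomeric pairs, giving 4 + 2 = 6 stereoisomers in total.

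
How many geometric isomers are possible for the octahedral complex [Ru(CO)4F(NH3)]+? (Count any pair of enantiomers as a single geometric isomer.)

In an octahedral complex each vertex has one trans partner and four cis neighbours.
Systematic placement gives 2 geometric isomers: F and NH3 mutually trans; F and NH3 mutually cis.

2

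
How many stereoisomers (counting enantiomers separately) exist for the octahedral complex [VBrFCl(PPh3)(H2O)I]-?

An octahedron has six vertices in three trans pairs; every non-trans pair is cis.
Exhaustive case analysis gives 15 geometric isomers.
Of these, 15 lack any improper symmetry element and so occur as enantiomeric pairs, giving 15 + 15 = 30 stereoisomers in total.

30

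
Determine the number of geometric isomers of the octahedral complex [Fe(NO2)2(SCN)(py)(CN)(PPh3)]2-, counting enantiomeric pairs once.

Placing the ligands in turn and identifying arrangements related by rotation or reflection leaves 9 distinct geometric isomers.

9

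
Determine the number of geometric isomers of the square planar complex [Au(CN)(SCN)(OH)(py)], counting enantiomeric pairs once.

3

A square has two trans pairs of vertices; adjacent vertices are cis.
Systematic placement gives 3 geometric isomers: (CN/SCN trans, OH/py trans); (CN/py trans, OH/SCN trans); (CN/OH trans, SCN/py trans).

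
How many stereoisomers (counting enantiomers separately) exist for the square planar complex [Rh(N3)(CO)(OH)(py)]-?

In a square planar complex each vertex has one trans partner and two cis neighbours.
Systematic placement gives 3 geometric isomers: (CO/OH trans, N3/py trans); (CO/py trans, N3/OH trans); (CO/N3 trans, OH/py trans).
Each arrangement has an internal mirror plane or centre of symmetry, so none is chiral.

3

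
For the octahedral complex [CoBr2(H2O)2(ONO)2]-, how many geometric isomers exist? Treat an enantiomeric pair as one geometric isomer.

5

The six octahedral sites form three mutually perpendicular trans pairs.
There are 5 geometric isomers: Br trans, H2O trans, ONO trans; Br trans, H2O cis, ONO cis; Br cis, H2O cis, ONO trans; Br cis, H2O cis, ONO cis (chiral); Br cis, H2O trans, ONO cis.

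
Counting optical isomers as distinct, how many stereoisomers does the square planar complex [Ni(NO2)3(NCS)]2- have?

In a square planar complex each vertex has one trans partner and two cis neighbours.
Only one geometric arrangement is possible.

1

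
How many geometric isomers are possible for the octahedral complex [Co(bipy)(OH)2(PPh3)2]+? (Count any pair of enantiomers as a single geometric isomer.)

An octahedron has six vertices in three trans pairs; every non-trans pair is cis.
Each bipy is bidentate and must span two cis positions.
The distinct arrangements are (3 in all): OH trans, PPh3 cis; OH cis, PPh3 cis (chiral); OH cis, PPh3 trans.

3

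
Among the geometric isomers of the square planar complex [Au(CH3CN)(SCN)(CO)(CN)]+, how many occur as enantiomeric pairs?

In a square planar complex each vertex has one trans partner and two cis neighbours.
Systematic placement gives 3 geometric isomers: (CH3CN/CO trans, CN/SCN trans); (CH3CN/SCN trans, CN/CO trans); (CH3CN/CN trans, CO/SCN trans).
Each arrangement has an internal mirror plane or centre of symmetry, so none is chiral.

0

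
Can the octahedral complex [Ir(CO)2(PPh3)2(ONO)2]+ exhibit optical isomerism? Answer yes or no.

An octahedron has six vertices in three trans pairs; every non-trans pair is cis.
Systematic placement gives 5 geometric isomers: CO trans, PPh3 trans, ONO trans; CO trans, PPh3 cis, ONO cis; CO cis, PPh3 trans, ONO cis; CO cis, PPh3 cis, ONO cis (chiral); CO cis, PPh3 cis, ONO trans.
One of these lacks any improper symmetry element and so occurs as an enantiomeric pair, giving 5 + 1 = 6 stereoisomers in total.

yes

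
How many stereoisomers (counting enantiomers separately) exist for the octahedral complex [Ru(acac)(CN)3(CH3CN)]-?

2

In an octahedral complex each vertex has one trans partner and four cis neighbours.
Each acac is bidentate and must span two cis positions.
There are 2 geometric isomers: CN fac; CN mer.
Each arrangement has an internal mirror plane or centre of symmetry, so none is chiral.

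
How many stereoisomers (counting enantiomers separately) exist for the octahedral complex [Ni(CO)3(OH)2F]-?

3

An octahedron has six vertices in three trans pairs; every non-trans pair is cis.
The distinct arrangements are (3 in all): CO mer, OH trans; CO mer, OH cis; CO fac, OH cis.
Each arrangement has an internal mirror plane or centre of symmetry, so none is chiral.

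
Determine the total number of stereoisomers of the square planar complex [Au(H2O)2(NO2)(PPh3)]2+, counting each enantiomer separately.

In a square planar complex each vertex has one trans partner and two cis neighbours.
Working through the distinct placements yields 2 geometric isomers: H2O cis; H2O trans.
Each arrangement has an internal mirror plane or centre of symmetry, so none is chiral.

2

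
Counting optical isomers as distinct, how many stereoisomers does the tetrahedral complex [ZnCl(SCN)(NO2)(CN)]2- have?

In a tetrahedral complex all four positions are equivalent and every pair of ligands is adjacent — there is no cis/trans distinction.
Only one geometric arrangement is possible; it has no improper symmetry element, so it exists as a pair of enantiomers (2 stereoisomers).

2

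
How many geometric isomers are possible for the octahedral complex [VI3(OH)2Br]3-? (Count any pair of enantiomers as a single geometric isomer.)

3

An octahedron has six vertices in three trans pairs; every non-trans pair is cis.
Working through the distinct placements yields 3 geometric isomers: I mer, OH trans; I fac, OH cis; I mer, OH cis.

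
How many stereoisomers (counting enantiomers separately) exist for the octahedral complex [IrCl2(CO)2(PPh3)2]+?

In an octahedral complex each vertex has one trans partner and four cis neighbours.
Systematic placement gives 5 geometric isomers: Cl trans, CO trans, PPh3 trans; Cl cis, CO trans, PPh3 cis; Cl cis, CO cis, PPh3 trans; Cl cis, CO cis, PPh3 cis (chiral); Cl trans, CO cis, PPh3 cis.
One of these lacks any improper symmetry element and so occurs as an enantiomeric pair, giving 5 + 1 = 6 stereoisomers in total.

6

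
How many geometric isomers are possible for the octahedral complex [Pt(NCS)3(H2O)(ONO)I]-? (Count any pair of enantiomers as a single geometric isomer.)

4

An octahedron has six vertices in three trans pairs; every non-trans pair is cis.
The distinct arrangements are (4 in all): NCS mer (3 arrangements); NCS fac (chiral).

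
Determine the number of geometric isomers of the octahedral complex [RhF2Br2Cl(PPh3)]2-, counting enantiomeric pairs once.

6

The distinct arrangements are (6 in all): F cis, Br trans; F trans, Br trans; F cis, Br cis (3 arrangements, 2 chiral); F trans, Br cis.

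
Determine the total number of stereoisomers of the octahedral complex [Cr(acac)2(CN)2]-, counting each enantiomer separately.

3

The six octahedral sites form three mutually perpendicular trans pairs.
Each acac is bidentate and must span two cis positions.
Systematic placement gives 2 geometric isomers: CN trans; CN cis (chiral).
One of these lacks any improper symmetry element and so occurs as an enantiomeric pair, giving 2 + 1 = 3 stereoisomers in total.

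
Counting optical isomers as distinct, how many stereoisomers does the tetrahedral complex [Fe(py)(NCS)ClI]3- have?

2

Only one geometric arrangement is possible; it has no improper symmetry element, so it exists as a pair of enantiomers (2 stereoisomers).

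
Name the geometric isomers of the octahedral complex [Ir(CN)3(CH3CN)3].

fac and mer

The six octahedral sites form three mutually perpendicular trans pairs.
The distinct arrangements are (2 in all): CN mer; CN fac.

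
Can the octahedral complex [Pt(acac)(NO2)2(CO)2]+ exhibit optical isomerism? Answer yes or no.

The six octahedral sites form three mutually perpendicular trans pairs.
Each acac is bidentate and must span two cis positions.
There are 3 geometric isomers: NO2 cis, CO trans; NO2 cis, CO cis (chiral); NO2 trans, CO cis.
One of these lacks any improper symmetry element and so occurs as an enantiomeric pair, giving 3 + 1 = 4 stereoisomers in total.

yes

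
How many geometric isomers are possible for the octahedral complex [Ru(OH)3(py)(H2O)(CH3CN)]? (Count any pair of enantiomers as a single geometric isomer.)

An octahedron has six vertices in three trans pairs; every non-trans pair is cis.
The distinct arrangements are (4 in all): OH mer (3 arrangements); OH fac (chiral).

4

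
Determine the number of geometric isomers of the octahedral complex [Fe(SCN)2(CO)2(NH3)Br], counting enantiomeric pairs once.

There are 6 geometric isomers: SCN trans, CO cis; SCN cis, CO cis (3 arrangements, 2 chiral); SCN trans, CO trans; SCN cis, CO trans.

6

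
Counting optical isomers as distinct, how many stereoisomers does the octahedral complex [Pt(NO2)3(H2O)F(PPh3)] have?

An octahedron has six vertices in three trans pairs; every non-trans pair is cis.
There are 4 geometric isomers: NO2 mer (3 arrangements); NO2 fac (chiral).
One of these lacks any improper symmetry element and so occurs as an enantiomeric pair, giving 4 + 1 = 5 stereoisomers in total.

5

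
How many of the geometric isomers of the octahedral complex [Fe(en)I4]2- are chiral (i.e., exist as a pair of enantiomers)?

0

The six octahedral sites form three mutually perpendicular trans pairs.
Each en is bidentate and must span two cis positions.
Only one geometric arrangement is possible.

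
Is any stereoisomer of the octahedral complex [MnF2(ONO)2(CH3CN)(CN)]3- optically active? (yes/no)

yes

An octahedron has six vertices in three trans pairs; every non-trans pair is cis.
There are 6 geometric isomers: F trans, ONO trans; F cis, ONO cis (3 arrangements, 2 chiral); F cis, ONO trans; F trans, ONO cis.
Of these, 2 lack any improper symmetry element and so occur as enantiomeric pairs, giving 6 + 2 = 8 stereoisomers in total.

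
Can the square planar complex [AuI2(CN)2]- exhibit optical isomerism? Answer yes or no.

no

A square has two trans pairs of vertices; adjacent vertices are cis.
The distinct arrangements are (2 in all): I cis; I trans.
Each arrangement has an internal mirror plane or centre of symmetry, so none is chiral.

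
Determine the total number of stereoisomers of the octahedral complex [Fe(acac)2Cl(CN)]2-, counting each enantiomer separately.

In an octahedral complex each vertex has one trans partner and four cis neighbours.
Each acac is bidentate and must span two cis positions.
There are 2 geometric isomers: Cl and CN mutually trans; Cl and CN mutually cis (chiral).
One of these lacks any improper symmetry element and so occurs as an enantiomeric pair, giving 2 + 1 = 3 stereoisomers in total.

3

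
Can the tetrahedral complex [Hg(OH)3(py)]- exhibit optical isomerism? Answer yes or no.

All four vertices of a tetrahedron are equivalent and mutually adjacent, so cis/trans isomerism cannot arise.
Only one geometric arrangement is possible.

no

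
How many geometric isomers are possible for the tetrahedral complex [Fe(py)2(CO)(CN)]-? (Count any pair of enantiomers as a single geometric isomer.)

1

All four vertices of a tetrahedron are equivalent and mutually adjacent, so cis/trans isomerism cannot arise.
Only one geometric arrangement is possible.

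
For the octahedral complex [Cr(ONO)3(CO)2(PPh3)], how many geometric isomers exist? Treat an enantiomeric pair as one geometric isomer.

The six octahedral sites form three mutually perpendicular trans pairs.
Working through the distinct placements yields 3 geometric isomers: ONO mer, CO trans; ONO fac, CO cis; ONO mer, CO cis.

3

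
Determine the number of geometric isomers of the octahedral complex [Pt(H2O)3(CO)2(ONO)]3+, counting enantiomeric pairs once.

3

In an octahedral complex each vertex has one trans partner and four cis neighbours.
The distinct arrangements are (3 in all): H2O mer, CO trans; H2O fac, CO cis; H2O mer, CO cis.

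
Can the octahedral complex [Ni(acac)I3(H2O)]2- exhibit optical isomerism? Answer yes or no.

Each acac is bidentate and must span two cis positions.
Systematic placement gives 2 geometric isomers: I fac; I mer.
Each arrangement has an internal mirror plane or centre of symmetry, so none is chiral.

no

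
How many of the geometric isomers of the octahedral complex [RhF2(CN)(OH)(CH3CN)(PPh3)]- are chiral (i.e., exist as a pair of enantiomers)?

An octahedron has six vertices in three trans pairs; every non-trans pair is cis.
Exhaustive case analysis gives 9 geometric isomers.
Of these, 6 lack any improper symmetry element and so occur as enantiomeric pairs, giving 9 + 6 = 15 stereoisomers in total.

6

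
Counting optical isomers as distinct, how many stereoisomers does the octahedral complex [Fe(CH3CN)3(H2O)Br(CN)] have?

The six octahedral sites form three mutually perpendicular trans pairs.
The distinct arrangements are (4 in all): CH3CN mer (3 arrangements); CH3CN fac (chiral).
One of these lacks any improper symmetry element and so occurs as an enantiomeric pair, giving 4 + 1 = 5 stereoisomers in total.

5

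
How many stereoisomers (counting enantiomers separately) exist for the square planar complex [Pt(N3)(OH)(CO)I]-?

In a square planar complex each vertex has one trans partner and two cis neighbours.
Working through the distinct placements yields 3 geometric isomers: (CO/N3 trans, I/OH trans); (CO/OH trans, I/N3 trans); (CO/I trans, N3/OH trans).
Each arrangement has an internal mirror plane or centre of symmetry, so none is chiral.

3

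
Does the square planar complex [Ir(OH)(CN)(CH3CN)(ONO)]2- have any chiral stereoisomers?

no

In a square planar complex each vertex has one trans partner and two cis neighbours.
There are 3 geometric isomers: (CH3CN/OH trans, CN/ONO trans); (CH3CN/ONO trans, CN/OH trans); (CH3CN/CN trans, OH/ONO trans).
Each arrangement has an internal mirror plane or centre of symmetry, so none is chiral.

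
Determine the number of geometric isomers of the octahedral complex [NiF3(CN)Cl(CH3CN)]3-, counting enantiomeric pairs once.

4

In an octahedral complex each vertex has one trans partner and four cis neighbours.
Systematic placement gives 4 geometric isomers: F mer (3 arrangements); F fac (chiral).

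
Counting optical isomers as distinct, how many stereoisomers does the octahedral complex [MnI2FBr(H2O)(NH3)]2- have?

An octahedron has six vertices in three trans pairs; every non-trans pair is cis.
Exhaustive case analysis gives 9 geometric isomers.
Of these, 6 lack any improper symmetry element and so occur as enantiomeric pairs, giving 9 + 6 = 15 stereoisomers in total.

15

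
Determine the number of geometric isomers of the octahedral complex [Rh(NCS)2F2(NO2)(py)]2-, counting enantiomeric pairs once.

The six octahedral sites form three mutually perpendicular trans pairs.
The distinct arrangements are (6 in all): NCS trans, F trans; NCS cis, F trans; NCS cis, F cis (3 arrangements, 2 chiral); NCS trans, F cis.

6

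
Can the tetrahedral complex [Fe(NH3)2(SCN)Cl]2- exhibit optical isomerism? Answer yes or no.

no

In a tetrahedral complex all four positions are equivalent and every pair of ligands is adjacent — there is no cis/trans distinction.
Only one geometric arrangement is possible.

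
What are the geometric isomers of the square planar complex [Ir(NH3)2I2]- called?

A square has two trans pairs of vertices; adjacent vertices are cis.
Systematic placement gives 2 geometric isomers: NH3 cis; NH3 trans.

cis and trans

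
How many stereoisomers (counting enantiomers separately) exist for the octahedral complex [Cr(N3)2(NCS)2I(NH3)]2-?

Working through the distinct placements yields 6 geometric isomers: N3 cis, NCS cis (3 arrangements, 2 chiral); N3 cis, NCS trans; N3 trans, NCS cis; N3 trans, NCS trans.
Of these, 2 lack any improper symmetry element and so occur as enantiomeric pairs, giving 6 + 2 = 8 stereoisomers in total.

8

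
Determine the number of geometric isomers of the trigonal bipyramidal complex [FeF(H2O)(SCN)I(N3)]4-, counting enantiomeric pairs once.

10

In a trigonal bipyramid the two axial positions differ from the three equatorial ones.
Systematic enumeration (placing each ligand type in turn and discarding arrangements equivalent by rotation or reflection) gives 10 geometric isomers.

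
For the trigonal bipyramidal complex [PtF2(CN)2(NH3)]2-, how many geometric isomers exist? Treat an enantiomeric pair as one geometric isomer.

In a trigonal bipyramid the two axial positions differ from the three equatorial ones.
Exhaustive case analysis gives 5 geometric isomers.

5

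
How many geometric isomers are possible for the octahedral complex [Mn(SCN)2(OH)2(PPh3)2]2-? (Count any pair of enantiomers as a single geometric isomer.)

5

The six octahedral sites form three mutually perpendicular trans pairs.
Systematic placement gives 5 geometric isomers: SCN trans, OH trans, PPh3 trans; SCN cis, OH trans, PPh3 cis; SCN trans, OH cis, PPh3 cis; SCN cis, OH cis, PPh3 cis (chiral); SCN cis, OH cis, PPh3 trans.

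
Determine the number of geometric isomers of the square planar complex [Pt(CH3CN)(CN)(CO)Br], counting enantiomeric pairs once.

Systematic placement gives 3 geometric isomers: (Br/CN trans, CH3CN/CO trans); (Br/CO trans, CH3CN/CN trans); (Br/CH3CN trans, CN/CO trans).

3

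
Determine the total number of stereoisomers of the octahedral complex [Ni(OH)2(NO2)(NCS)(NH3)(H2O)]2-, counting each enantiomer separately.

15

Placing the ligands in turn and identifying arrangements related by rotation or reflection leaves 9 distinct geometric isomers.
Of these, 6 lack any improper symmetry element and so occur as enantiomeric pairs, giving 9 + 6 = 15 stereoisomers in total.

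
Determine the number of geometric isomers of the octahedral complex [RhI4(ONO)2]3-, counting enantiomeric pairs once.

The six octahedral sites form three mutually perpendicular trans pairs.
The distinct arrangements are (2 in all): ONO trans; ONO cis.

2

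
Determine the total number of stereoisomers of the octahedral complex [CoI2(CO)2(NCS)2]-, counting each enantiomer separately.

In an octahedral complex each vertex has one trans partner and four cis neighbours.
There are 5 geometric isomers: I trans, CO trans, NCS trans; I cis, CO trans, NCS cis; I cis, CO cis, NCS trans; I cis, CO cis, NCS cis (chiral); I trans, CO cis, NCS cis.
One of these lacks any improper symmetry element and so occurs as an enantiomeric pair, giving 5 + 1 = 6 stereoisomers in total.

6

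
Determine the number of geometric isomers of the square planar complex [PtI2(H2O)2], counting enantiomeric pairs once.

Working through the distinct placements yields 2 geometric isomers: I cis; I trans.

2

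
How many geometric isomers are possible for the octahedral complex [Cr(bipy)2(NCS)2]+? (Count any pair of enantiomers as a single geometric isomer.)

The six octahedral sites form three mutually perpendicular trans pairs.
Each bipy is bidentate and must span two cis positions.
Working through the distinct placements yields 2 geometric isomers: NCS trans; NCS cis (chiral).

2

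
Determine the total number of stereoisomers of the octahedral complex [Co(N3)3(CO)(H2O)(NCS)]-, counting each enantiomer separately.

There are 4 geometric isomers: N3 mer (3 arrangements); N3 fac (chiral).
One of these lacks any improper symmetry element and so occurs as an enantiomeric pair, giving 4 + 1 = 5 stereoisomers in total.

5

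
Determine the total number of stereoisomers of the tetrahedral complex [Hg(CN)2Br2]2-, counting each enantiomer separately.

1

In a tetrahedral complex all four positions are equivalent and every pair of ligands is adjacent — there is no cis/trans distinction.
Only one geometric arrangement is possible.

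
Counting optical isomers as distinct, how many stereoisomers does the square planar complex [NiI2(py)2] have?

2

A square has two trans pairs of vertices; adjacent vertices are cis.
Systematic placement gives 2 geometric isomers: I cis; I trans.
Each arrangement has an internal mirror plane or centre of symmetry, so none is chiral.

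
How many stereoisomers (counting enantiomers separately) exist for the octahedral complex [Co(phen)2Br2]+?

An octahedron has six vertices in three trans pairs; every non-trans pair is cis.
Each phen is bidentate and must span two cis positions.
Working through the distinct placements yields 2 geometric isomers: Br trans; Br cis (chiral).
One of these lacks any improper symmetry element and so occurs as an enantiomeric pair, giving 2 + 1 = 3 stereoisomers in total.

3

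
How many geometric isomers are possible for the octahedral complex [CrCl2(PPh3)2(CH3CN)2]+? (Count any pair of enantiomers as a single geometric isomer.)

There are 5 geometric isomers: Cl trans, PPh3 trans, CH3CN trans; Cl cis, PPh3 cis, CH3CN trans; Cl cis, PPh3 trans, CH3CN cis; Cl cis, PPh3 cis, CH3CN cis (chiral); Cl trans, PPh3 cis, CH3CN cis.

5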